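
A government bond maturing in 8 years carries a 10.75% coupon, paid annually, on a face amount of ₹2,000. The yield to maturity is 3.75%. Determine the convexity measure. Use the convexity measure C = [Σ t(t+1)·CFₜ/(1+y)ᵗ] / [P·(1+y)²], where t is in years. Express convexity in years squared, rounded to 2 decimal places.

With y = 0.0375:
  t   CF        PV=CF/(1+0.0375)^t    t·PV        t(t+1)·PV
  1       215.00       207.2289       207.2289         414.4578
  2       215.00       199.7387       399.4774       1,198.4323
  3       215.00       192.5192       577.5577       2,310.2309
  4       215.00       185.5607       742.2429       3,711.2143
  5       215.00       178.8537       894.2685       5,365.6110
  6       215.00       172.3891     1,034.3347       7,240.3426
  7       215.00       166.1582     1,163.1072       9,304.8580
  8     2,215.00     1,649.9428    13,199.5424     118,795.8813
  Σ                  2,952.3914    18,217.7597     148,341.0283
P = 2,952.3914.
Convexity = Σ t(t+1)·PV / [P·(1+y)²] = 148,341.0283 / (2,952.3914 × 1.076406) = 46.67788.

46.68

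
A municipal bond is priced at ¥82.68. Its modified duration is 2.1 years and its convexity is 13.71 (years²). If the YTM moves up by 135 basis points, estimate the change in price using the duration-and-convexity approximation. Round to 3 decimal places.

-¥2.241

Duration effect: -D_mod·Δy = -2.1 × (+0.0135) = -0.028350
Convexity effect: ½·C·(Δy)² = 0.5 × 13.71 × (0.0135)² = +0.00124932375
ΔP/P ≈ -0.028350 + 0.00124932375 = -0.02710067625
ΔP ≈ 82.68 × (-0.02710067625) = -2.24068391235.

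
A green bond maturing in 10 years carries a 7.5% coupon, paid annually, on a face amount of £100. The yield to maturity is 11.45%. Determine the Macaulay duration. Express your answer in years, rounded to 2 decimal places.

Periodic yield y = 0.1145. Discount each cash flow and weight by its year:
  t   CF        PV=CF/(1+0.1145)^t    t·PV
  1         7.50         6.7295         6.7295
  2         7.50         6.0381        12.0762
  3         7.50         5.4178        16.2533
  4         7.50         4.8612        19.4447
  5         7.50         4.3618        21.8088
  6         7.50         3.9136        23.4818
  7         7.50         3.5116        24.5810
  8         7.50         3.1508        25.2064
  9         7.50         2.8271        25.4439
  10      107.50        36.3586       363.5865
  Σ                     77.1700       538.6120
Price P = Σ PV = 77.1700.
Macaulay duration = Σ(t·PV) / P = 538.6120 / 77.1700 = 6.97955 years.

6.98 years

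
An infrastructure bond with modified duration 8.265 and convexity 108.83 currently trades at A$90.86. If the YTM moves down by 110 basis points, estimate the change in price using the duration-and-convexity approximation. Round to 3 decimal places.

+A$8.859

Duration effect: -D_mod·Δy = -8.265 × (-0.011) = +0.090915
Convexity effect: ½·C·(Δy)² = 0.5 × 108.83 × (-0.011)² = +0.006584215
ΔP/P ≈ +0.090915 + 0.006584215 = +0.097499215
ΔP ≈ 90.86 × (+0.097499215) = +8.8587786749.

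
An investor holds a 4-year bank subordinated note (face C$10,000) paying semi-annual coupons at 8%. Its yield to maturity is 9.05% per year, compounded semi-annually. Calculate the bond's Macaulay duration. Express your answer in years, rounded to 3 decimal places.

3.491 years

Periodic yield y = 0.04525. Discount each cash flow and weight by its period:
  t   CF        PV=CF/(1+0.04525)^t    t·PV
  1       400.00       382.6836       382.6836
  2       400.00       366.1168       732.2336
  3       400.00       350.2672     1,050.8016
  4       400.00       335.1037     1,340.4150
  5       400.00       320.5967     1,602.9837
  6       400.00       306.7178     1,840.3066
  7       400.00       293.4396     2,054.0774
  8    10,400.00     7,299.1440    58,393.1517
  Σ                  9,654.0694    67,396.6531
Price P = Σ PV = 9,654.0694.
Macaulay duration = Σ(t·PV) / P = 67,396.6531 / 9,654.0694 = 6.98117 half-year periods.
In years: 6.98117 / 2 = 3.49058 years.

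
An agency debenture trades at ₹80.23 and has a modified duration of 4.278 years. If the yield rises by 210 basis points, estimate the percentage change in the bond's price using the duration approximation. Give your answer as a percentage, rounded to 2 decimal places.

Duration approximation: ΔP/P ≈ -D_mod · Δy = -4.278 × (+0.021) = -0.089838.
As a percentage: -8.9838%.

-8.98%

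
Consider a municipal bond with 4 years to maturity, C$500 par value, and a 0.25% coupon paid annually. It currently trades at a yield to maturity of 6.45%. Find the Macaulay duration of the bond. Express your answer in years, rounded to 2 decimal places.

3.98 years

Periodic yield y = 0.0645. Discount each cash flow and weight by its year:
  t   CF        PV=CF/(1+0.0645)^t    t·PV
  1         1.25         1.1743         1.1743
  2         1.25         1.1031         2.2062
  3         1.25         1.0363         3.1088
  4       501.25       390.3658     1,561.4631
  Σ                    393.6794     1,567.9523
Price P = Σ PV = 393.6794.
Macaulay duration = Σ(t·PV) / P = 1,567.9523 / 393.6794 = 3.98282 years.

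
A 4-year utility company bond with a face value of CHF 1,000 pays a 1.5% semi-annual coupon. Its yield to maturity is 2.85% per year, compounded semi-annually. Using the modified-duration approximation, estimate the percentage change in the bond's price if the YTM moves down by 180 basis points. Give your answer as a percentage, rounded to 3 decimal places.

Periodic yield y = 0.01425. Modified duration first:
  t   CF        PV=CF/(1+0.01425)^t    t·PV
  1         7.50         7.3946         7.3946
  2         7.50         7.2907        14.5815
  3         7.50         7.1883        21.5649
  4         7.50         7.0873        28.3492
  5         7.50         6.9877        34.9387
  6         7.50         6.8896        41.3373
  7         7.50         6.7928        47.5493
  8     1,007.50       899.6735     7,197.3879
  Σ                    949.3045     7,393.1034
P = 949.3045; D_Mac = 7.78792 half-year periods = 3.89396 yrs; D_mod = 3.89396/(1+0.01425) = 3.83925 yrs.
ΔP/P ≈ -D_mod · Δy = -3.83925 × (-0.018) = +0.069106 = +6.9106%.

+6.911%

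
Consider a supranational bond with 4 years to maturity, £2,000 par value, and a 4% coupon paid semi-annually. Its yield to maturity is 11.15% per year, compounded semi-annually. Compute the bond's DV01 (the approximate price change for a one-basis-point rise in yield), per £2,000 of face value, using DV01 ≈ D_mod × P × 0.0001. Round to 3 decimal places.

Periodic yield y = 0.05575.
  t   CF        PV=CF/(1+0.05575)^t    t·PV
  1        40.00        37.8878        37.8878
  2        40.00        35.8871        71.7741
  3        40.00        33.9920       101.9760
  4        40.00        32.1970       128.7881
  5        40.00        30.4968       152.4841
  6        40.00        28.8864       173.3184
  7        40.00        27.3610       191.5272
  8     2,040.00     1,321.7260    10,573.8083
  Σ                  1,548.4341    11,431.5639
P = 1,548.4341; D_Mac = 7.38266 half-year periods = 3.69133 yrs; D_mod = 3.49641 yrs.
DV01 ≈ 3.49641 × 1,548.4341 × 0.0001 = 0.541395.

£0.541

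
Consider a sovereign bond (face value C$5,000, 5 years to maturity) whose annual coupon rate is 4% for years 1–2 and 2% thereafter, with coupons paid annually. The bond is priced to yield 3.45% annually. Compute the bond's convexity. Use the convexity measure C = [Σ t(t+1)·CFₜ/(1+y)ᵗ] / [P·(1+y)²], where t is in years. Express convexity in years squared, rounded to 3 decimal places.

25.650

With y = 0.0345:
  t   CF        PV=CF/(1+0.0345)^t    t·PV        t(t+1)·PV
  1       200.00       193.3301       193.3301         386.6602
  2       200.00       186.8827       373.7653       1,121.2960
  3       100.00        90.3251       270.9753       1,083.9014
  4       100.00        87.3128       349.2513       1,746.2564
  5     5,100.00     4,304.4503    21,522.2517     129,133.5100
  Σ                  4,862.3010    22,709.5737     133,471.6240
P = 4,862.3010.
Convexity = Σ t(t+1)·PV / [P·(1+y)²] = 133,471.6240 / (4,862.3010 × 1.070190) = 25.64993.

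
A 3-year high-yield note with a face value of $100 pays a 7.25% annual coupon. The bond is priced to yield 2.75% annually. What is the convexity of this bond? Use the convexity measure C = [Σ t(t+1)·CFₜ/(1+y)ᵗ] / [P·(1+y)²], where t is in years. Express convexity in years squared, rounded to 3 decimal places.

With y = 0.0275:
  t   CF        PV=CF/(1+0.0275)^t    t·PV        t(t+1)·PV
  1         7.25         7.0560         7.0560          14.1119
  2         7.25         6.8671        13.7342          41.2027
  3       107.25        98.8671       296.6013       1,186.4052
  Σ                    112.7902       317.3915       1,241.7199
P = 112.7902.
Convexity = Σ t(t+1)·PV / [P·(1+y)²] = 1,241.7199 / (112.7902 × 1.055756) = 10.42770.

10.428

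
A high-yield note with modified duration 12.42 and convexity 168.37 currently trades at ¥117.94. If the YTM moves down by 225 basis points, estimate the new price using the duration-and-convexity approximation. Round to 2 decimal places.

Duration effect: -D_mod·Δy = -12.42 × (-0.0225) = +0.279450
Convexity effect: ½·C·(Δy)² = 0.5 × 168.37 × (-0.0225)² = +0.04261865625
ΔP/P ≈ +0.279450 + 0.04261865625 = +0.32206865625
New price ≈ 117.94 × (1 + 0.32206865625) = 155.924777318125.

¥155.92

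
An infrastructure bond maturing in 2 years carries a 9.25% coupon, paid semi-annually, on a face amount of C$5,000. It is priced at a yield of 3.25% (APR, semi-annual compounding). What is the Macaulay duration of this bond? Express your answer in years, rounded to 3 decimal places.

Periodic yield y = 0.01625. Discount each cash flow and weight by its period:
  t   CF        PV=CF/(1+0.01625)^t    t·PV
  1       231.25       227.5523       227.5523
  2       231.25       223.9137       447.8274
  3       231.25       220.3333       660.9998
  4     5,231.25     4,904.5960    19,618.3841
  Σ                  5,576.3952    20,954.7635
Price P = Σ PV = 5,576.3952.
Macaulay duration = Σ(t·PV) / P = 20,954.7635 / 5,576.3952 = 3.75776 half-year periods.
In years: 3.75776 / 2 = 1.87888 years.

1.879 years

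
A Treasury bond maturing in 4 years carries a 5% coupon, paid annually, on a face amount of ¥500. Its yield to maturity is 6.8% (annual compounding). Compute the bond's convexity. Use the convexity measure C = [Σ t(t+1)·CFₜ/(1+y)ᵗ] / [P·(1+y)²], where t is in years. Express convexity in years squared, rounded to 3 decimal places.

15.867

With y = 0.068:
  t   CF        PV=CF/(1+0.068)^t    t·PV        t(t+1)·PV
  1        25.00        23.4082        23.4082          46.8165
  2        25.00        21.9178        43.8357         131.5070
  3        25.00        20.5223        61.5669         246.2677
  4       525.00       403.5286     1,614.1143       8,070.5715
  Σ                    469.3770     1,742.9251       8,495.1626
P = 469.3770.
Convexity = Σ t(t+1)·PV / [P·(1+y)²] = 8,495.1626 / (469.3770 × 1.140624) = 15.86746.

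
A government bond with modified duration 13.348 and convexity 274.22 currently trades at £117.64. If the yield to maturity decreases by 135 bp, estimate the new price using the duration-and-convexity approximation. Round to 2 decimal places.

Duration effect: -D_mod·Δy = -13.348 × (-0.0135) = +0.180198
Convexity effect: ½·C·(Δy)² = 0.5 × 274.22 × (-0.0135)² = +0.0249882975
ΔP/P ≈ +0.180198 + 0.0249882975 = +0.2051862975
New price ≈ 117.64 × (1 + 0.2051862975) = 141.7781160379.

£141.78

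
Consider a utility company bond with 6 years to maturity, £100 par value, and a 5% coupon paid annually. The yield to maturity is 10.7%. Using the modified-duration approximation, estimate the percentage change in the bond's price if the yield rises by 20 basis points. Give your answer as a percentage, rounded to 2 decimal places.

-0.94%

Periodic yield y = 0.107. Modified duration first:
  t   CF        PV=CF/(1+0.107)^t    t·PV
  1         5.00         4.5167         4.5167
  2         5.00         4.0801         8.1603
  3         5.00         3.6858        11.0573
  4         5.00         3.3295        13.3180
  5         5.00         3.0077        15.0384
  6       105.00        57.0563       342.3378
  Σ                     75.6761       394.4285
P = 75.6761; D_Mac = 5.21206 yrs; D_mod = 5.21206/(1+0.107) = 4.70828 yrs.
ΔP/P ≈ -D_mod · Δy = -4.70828 × (+0.002) = -0.009417 = -0.9417%.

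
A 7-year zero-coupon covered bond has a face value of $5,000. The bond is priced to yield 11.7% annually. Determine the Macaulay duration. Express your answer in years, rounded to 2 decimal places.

A zero-coupon bond has a single cash flow at maturity, so its Macaulay duration equals its maturity: 7 years.

7.00 years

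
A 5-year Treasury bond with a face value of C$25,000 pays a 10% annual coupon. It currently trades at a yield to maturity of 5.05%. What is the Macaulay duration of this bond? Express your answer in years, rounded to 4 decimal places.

4.2527 years

Periodic yield y = 0.0505. Discount each cash flow and weight by its year:
  t   CF        PV=CF/(1+0.0505)^t    t·PV
  1     2,500.00     2,379.8191     2,379.8191
  2     2,500.00     2,265.4156     4,530.8313
  3     2,500.00     2,156.5118     6,469.5354
  4     2,500.00     2,052.8432     8,211.3729
  5    27,500.00    21,495.7405   107,478.7024
  Σ                 30,350.3303   129,070.2611
Price P = Σ PV = 30,350.3303.
Macaulay duration = Σ(t·PV) / P = 129,070.2611 / 30,350.3303 = 4.25268 years.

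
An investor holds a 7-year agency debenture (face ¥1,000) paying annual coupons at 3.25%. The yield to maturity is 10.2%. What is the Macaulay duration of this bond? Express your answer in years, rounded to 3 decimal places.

6.198 years

Periodic yield y = 0.102. Discount each cash flow and weight by its year:
  t   CF        PV=CF/(1+0.102)^t    t·PV
  1        32.50        29.4918        29.4918
  2        32.50        26.7621        53.5242
  3        32.50        24.2850        72.8551
  4        32.50        22.0372        88.1489
  5        32.50        19.9975        99.9874
  6        32.50        18.1465       108.8792
  7     1,032.50       523.1412     3,661.9882
  Σ                    663.8614     4,114.8749
Price P = Σ PV = 663.8614.
Macaulay duration = Σ(t·PV) / P = 4,114.8749 / 663.8614 = 6.19839 years.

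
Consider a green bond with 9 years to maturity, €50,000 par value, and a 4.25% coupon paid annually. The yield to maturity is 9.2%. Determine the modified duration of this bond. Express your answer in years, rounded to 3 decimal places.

6.739 years

Periodic yield y = 0.092. First find Macaulay duration:
  t   CF        PV=CF/(1+0.092)^t    t·PV
  1     2,125.00     1,945.9707     1,945.9707
  2     2,125.00     1,782.0244     3,564.0489
  3     2,125.00     1,631.8905     4,895.6716
  4     2,125.00     1,494.4052     5,977.6209
  5     2,125.00     1,368.5030     6,842.5148
  6     2,125.00     1,253.2078     7,519.2471
  7     2,125.00     1,147.6262     8,033.3836
  8     2,125.00     1,050.9398     8,407.5182
  9    52,125.00    23,607.0828   212,463.7449
  Σ                 35,281.6505   259,649.7206
P = 35,281.6505; Macaulay duration = 259,649.7206 / 35,281.6505 = 7.35934 years.
Modified duration = D_Mac / (1 + y) = 7.35934 / 1.092 = 6.73932 years.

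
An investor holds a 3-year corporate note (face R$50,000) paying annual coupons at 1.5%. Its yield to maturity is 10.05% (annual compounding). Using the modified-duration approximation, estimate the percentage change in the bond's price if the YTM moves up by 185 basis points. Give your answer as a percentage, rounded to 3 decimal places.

-4.959%

Periodic yield y = 0.1005. Modified duration first:
  t   CF        PV=CF/(1+0.1005)^t    t·PV
  1       750.00       681.5084       681.5084
  2       750.00       619.2716     1,238.5432
  3    50,750.00    38,077.2790   114,231.8369
  Σ                 39,378.0590   116,151.8886
P = 39,378.0590; D_Mac = 2.94966 yrs; D_mod = 2.94966/(1+0.1005) = 2.68029 yrs.
ΔP/P ≈ -D_mod · Δy = -2.68029 × (+0.0185) = -0.049585 = -4.9585%.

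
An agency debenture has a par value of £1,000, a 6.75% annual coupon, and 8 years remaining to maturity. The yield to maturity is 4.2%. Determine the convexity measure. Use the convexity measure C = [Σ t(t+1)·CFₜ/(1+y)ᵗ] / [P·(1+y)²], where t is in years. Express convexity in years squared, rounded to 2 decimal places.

With y = 0.042:
  t   CF        PV=CF/(1+0.042)^t    t·PV        t(t+1)·PV
  1        67.50        64.7793        64.7793         129.5585
  2        67.50        62.1682       124.3364         373.0092
  3        67.50        59.6624       178.9872         715.9486
  4        67.50        57.2576       229.0303       1,145.1514
  5        67.50        54.9497       274.7484       1,648.4904
  6        67.50        52.7348       316.4089       2,214.8624
  7        67.50        50.6092       354.2646       2,834.1169
  8     1,067.50       768.1148     6,144.9184      55,304.2655
  Σ                  1,170.2760     7,687.4734      64,365.4030
P = 1,170.2760.
Convexity = Σ t(t+1)·PV / [P·(1+y)²] = 64,365.4030 / (1,170.2760 × 1.085764) = 50.65575.

50.66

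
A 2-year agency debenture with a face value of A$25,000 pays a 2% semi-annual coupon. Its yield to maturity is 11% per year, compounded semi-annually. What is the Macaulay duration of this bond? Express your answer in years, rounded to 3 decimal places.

1.967 years

Periodic yield y = 0.055. Discount each cash flow and weight by its period:
  t   CF        PV=CF/(1+0.055)^t    t·PV
  1       250.00       236.9668       236.9668
  2       250.00       224.6131       449.2262
  3       250.00       212.9034       638.7102
  4    25,250.00    20,382.2228    81,528.8911
  Σ                 21,056.7061    82,853.7944
Price P = Σ PV = 21,056.7061.
Macaulay duration = Σ(t·PV) / P = 82,853.7944 / 21,056.7061 = 3.93479 half-year periods.
In years: 3.93479 / 2 = 1.96740 years.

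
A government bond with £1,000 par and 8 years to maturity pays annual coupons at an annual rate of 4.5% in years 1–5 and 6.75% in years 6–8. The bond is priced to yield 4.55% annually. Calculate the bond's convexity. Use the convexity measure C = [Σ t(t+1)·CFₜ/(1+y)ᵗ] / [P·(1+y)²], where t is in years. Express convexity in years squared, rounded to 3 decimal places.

With y = 0.0455:
  t   CF        PV=CF/(1+0.0455)^t    t·PV        t(t+1)·PV
  1        45.00        43.0416        43.0416          86.0832
  2        45.00        41.1684        82.3369         247.0107
  3        45.00        39.3768       118.1304         472.5216
  4        45.00        37.6631       150.6525         753.2625
  5        45.00        36.0240       180.1202       1,080.7210
  6        67.50        51.6844       310.1065       2,170.7452
  7        67.50        49.4351       346.0458       2,768.3662
  8     1,067.50       747.7830     5,982.2640      53,840.3758
  Σ                  1,046.1765     7,212.6978      61,419.0862
P = 1,046.1765.
Convexity = Σ t(t+1)·PV / [P·(1+y)²] = 61,419.0862 / (1,046.1765 × 1.093070) = 53.70940.

53.709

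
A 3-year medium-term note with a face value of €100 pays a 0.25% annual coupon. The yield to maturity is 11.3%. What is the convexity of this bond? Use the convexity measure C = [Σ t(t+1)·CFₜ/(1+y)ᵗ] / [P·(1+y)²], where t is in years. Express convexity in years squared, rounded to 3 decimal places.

9.649

With y = 0.113:
  t   CF        PV=CF/(1+0.113)^t    t·PV        t(t+1)·PV
  1         0.25         0.2246         0.2246           0.4492
  2         0.25         0.2018         0.4036           1.2109
  3       100.25        72.7108       218.1324         872.5295
  Σ                     73.1372       218.7606         874.1896
P = 73.1372.
Convexity = Σ t(t+1)·PV / [P·(1+y)²] = 874.1896 / (73.1372 × 1.238769) = 9.64888.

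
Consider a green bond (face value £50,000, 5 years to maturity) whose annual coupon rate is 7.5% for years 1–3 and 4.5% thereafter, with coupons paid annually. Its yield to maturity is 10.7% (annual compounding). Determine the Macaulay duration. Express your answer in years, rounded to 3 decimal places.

4.294 years

Periodic yield y = 0.107. Discount each cash flow and weight by its year:
  t   CF        PV=CF/(1+0.107)^t    t·PV
  1     3,750.00     3,387.5339     3,387.5339
  2     3,750.00     3,060.1029     6,120.2057
  3     3,750.00     2,764.3206     8,292.9617
  4     2,250.00     1,498.2767     5,993.1069
  5    52,250.00    31,430.2757   157,151.3784
  Σ                 42,140.5097   180,945.1867
Price P = Σ PV = 42,140.5097.
Macaulay duration = Σ(t·PV) / P = 180,945.1867 / 42,140.5097 = 4.29385 years.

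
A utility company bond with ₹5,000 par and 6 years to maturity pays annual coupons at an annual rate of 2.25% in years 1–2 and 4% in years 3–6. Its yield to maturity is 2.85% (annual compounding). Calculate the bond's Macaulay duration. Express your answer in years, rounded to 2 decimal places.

5.60 years

Periodic yield y = 0.0285. Discount each cash flow and weight by its year:
  t   CF        PV=CF/(1+0.0285)^t    t·PV
  1       112.50       109.3826       109.3826
  2       112.50       106.3516       212.7032
  3       200.00       183.8303       551.4909
  4       200.00       178.7363       714.9453
  5       200.00       173.7835       868.9175
  6     5,200.00     4,393.1655    26,358.9932
  Σ                  5,145.2498    28,816.4326
Price P = Σ PV = 5,145.2498.
Macaulay duration = Σ(t·PV) / P = 28,816.4326 / 5,145.2498 = 5.60059 years.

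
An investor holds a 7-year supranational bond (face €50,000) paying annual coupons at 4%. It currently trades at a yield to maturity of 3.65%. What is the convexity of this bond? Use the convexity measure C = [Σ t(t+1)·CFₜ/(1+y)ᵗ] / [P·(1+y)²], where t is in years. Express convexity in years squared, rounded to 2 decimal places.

With y = 0.0365:
  t   CF        PV=CF/(1+0.0365)^t    t·PV        t(t+1)·PV
  1     2,000.00     1,929.5707     1,929.5707       3,859.1413
  2     2,000.00     1,861.6215     3,723.2430      11,169.7289
  3     2,000.00     1,796.0651     5,388.1953      21,552.7813
  4     2,000.00     1,732.8173     6,931.2691      34,656.3456
  5     2,000.00     1,671.7967     8,358.9835      50,153.9010
  6     2,000.00     1,612.9249     9,677.5496      67,742.8474
  7    52,000.00    40,459.2845   283,214.9917   2,265,719.9340
  Σ                 51,064.0807   319,223.8030   2,454,854.6796
P = 51,064.0807.
Convexity = Σ t(t+1)·PV / [P·(1+y)²] = 2,454,854.6796 / (51,064.0807 × 1.074332) = 44.74780.

44.75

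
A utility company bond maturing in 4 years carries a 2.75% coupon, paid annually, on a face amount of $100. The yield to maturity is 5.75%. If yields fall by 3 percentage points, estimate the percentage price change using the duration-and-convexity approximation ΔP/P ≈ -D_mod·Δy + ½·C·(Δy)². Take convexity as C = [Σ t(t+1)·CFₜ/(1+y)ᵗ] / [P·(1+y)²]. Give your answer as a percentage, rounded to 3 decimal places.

+11.631%

With y = 0.0575:
  t   CF        PV=CF/(1+0.0575)^t    t·PV        t(t+1)·PV
  1         2.75         2.6005         2.6005           5.2009
  2         2.75         2.4591         4.9182          14.7545
  3         2.75         2.3254         6.9761          27.9044
  4       102.75        82.1600       328.6399       1,643.1996
  Σ                     89.5449       343.1346       1,691.0594
P = 89.5449; D_Mac = 3.83198 yrs; D_mod = 3.62363 yrs; C = 16.88719.
Duration effect: -3.62363 × (-0.03) = +0.108709
Convexity effect: 0.5 × 16.88719 × (-0.03)² = +0.0075992
ΔP/P ≈ +0.108709 + 0.0075992 = +0.116308 = +11.6308%.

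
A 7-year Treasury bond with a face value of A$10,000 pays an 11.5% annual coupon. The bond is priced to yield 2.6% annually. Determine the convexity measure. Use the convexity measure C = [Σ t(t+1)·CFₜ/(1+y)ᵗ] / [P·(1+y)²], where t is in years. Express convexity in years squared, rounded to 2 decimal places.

38.64

With y = 0.026:
  t   CF        PV=CF/(1+0.026)^t    t·PV        t(t+1)·PV
  1     1,150.00     1,120.8577     1,120.8577       2,241.7154
  2     1,150.00     1,092.4539     2,184.9078       6,554.7234
  3     1,150.00     1,064.7699     3,194.3096      12,777.2386
  4     1,150.00     1,037.7874     4,151.1496      20,755.7482
  5     1,150.00     1,011.4887     5,057.4435      30,344.6611
  6     1,150.00       985.8564     5,915.1386      41,405.9703
  7    11,150.00     9,316.2974    65,214.0815     521,712.6521
  Σ                 15,629.5114    86,837.8884     635,792.7090
P = 15,629.5114.
Convexity = Σ t(t+1)·PV / [P·(1+y)²] = 635,792.7090 / (15,629.5114 × 1.052676) = 38.64341.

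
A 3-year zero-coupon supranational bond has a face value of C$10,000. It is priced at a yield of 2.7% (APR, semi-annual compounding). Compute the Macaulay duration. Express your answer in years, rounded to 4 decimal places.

3.0000 years

A zero-coupon bond has a single cash flow at maturity, so its Macaulay duration equals its maturity: 3 years.
(Equivalently: 6 semi-annual periods ÷ 2 = 3 years.)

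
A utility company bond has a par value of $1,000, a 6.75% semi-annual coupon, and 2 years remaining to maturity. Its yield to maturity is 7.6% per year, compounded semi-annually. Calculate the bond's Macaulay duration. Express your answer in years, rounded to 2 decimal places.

1.90 years

Periodic yield y = 0.038. Discount each cash flow and weight by its period:
  t   CF        PV=CF/(1+0.038)^t    t·PV
  1        33.75        32.5145        32.5145
  2        33.75        31.3241        62.6483
  3        33.75        30.1774        90.5322
  4     1,033.75       890.4840     3,561.9359
  Σ                    984.5000     3,747.6308
Price P = Σ PV = 984.5000.
Macaulay duration = Σ(t·PV) / P = 3,747.6308 / 984.5000 = 3.80663 half-year periods.
In years: 3.80663 / 2 = 1.90332 years.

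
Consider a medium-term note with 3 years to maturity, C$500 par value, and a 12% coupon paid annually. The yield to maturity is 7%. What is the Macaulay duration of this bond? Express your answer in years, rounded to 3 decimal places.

2.709 years

Periodic yield y = 0.07. Discount each cash flow and weight by its year:
  t   CF        PV=CF/(1+0.07)^t    t·PV
  1        60.00        56.0748        56.0748
  2        60.00        52.4063       104.8126
  3       560.00       457.1268     1,371.3804
  Σ                    565.6079     1,532.2678
Price P = Σ PV = 565.6079.
Macaulay duration = Σ(t·PV) / P = 1,532.2678 / 565.6079 = 2.70906 years.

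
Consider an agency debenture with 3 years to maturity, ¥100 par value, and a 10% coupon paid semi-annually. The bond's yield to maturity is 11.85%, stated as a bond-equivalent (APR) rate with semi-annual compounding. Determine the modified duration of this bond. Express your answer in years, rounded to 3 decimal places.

Periodic yield y = 0.05925. First find Macaulay duration:
  t   CF        PV=CF/(1+0.05925)^t    t·PV
  1         5.00         4.7203         4.7203
  2         5.00         4.4563         8.9126
  3         5.00         4.2070        12.6211
  4         5.00         3.9717        15.8868
  5         5.00         3.7495        18.7477
  6       105.00        74.3359       446.0153
  Σ                     95.4407       506.9037
P = 95.4407; Macaulay duration = 506.9037 / 95.4407 = 5.31119 half-year periods = 2.65559 years.
Modified duration = D_Mac / (1 + y) = 2.65559 / 1.05925 = 2.50705 years.

2.507 years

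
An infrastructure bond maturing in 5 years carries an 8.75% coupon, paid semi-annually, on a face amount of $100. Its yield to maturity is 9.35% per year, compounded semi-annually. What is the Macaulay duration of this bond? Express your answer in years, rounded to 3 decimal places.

Periodic yield y = 0.04675. Discount each cash flow and weight by its period:
  t   CF        PV=CF/(1+0.04675)^t    t·PV
  1        4.375         4.1796         4.1796
  2        4.375         3.9929         7.9859
  3        4.375         3.8146        11.4438
  4        4.375         3.6442        14.5769
  5        4.375         3.4815        17.4074
  6        4.375         3.3260        19.9559
  7        4.375         3.1774        22.2421
  8        4.375         3.0355        24.2842
  9        4.375         2.9000        26.0996
  10     104.375        66.0947       660.9472
  Σ                     97.6465       809.1226
Price P = Σ PV = 97.6465.
Macaulay duration = Σ(t·PV) / P = 809.1226 / 97.6465 = 8.28624 half-year periods.
In years: 8.28624 / 2 = 4.14312 years.

4.143 years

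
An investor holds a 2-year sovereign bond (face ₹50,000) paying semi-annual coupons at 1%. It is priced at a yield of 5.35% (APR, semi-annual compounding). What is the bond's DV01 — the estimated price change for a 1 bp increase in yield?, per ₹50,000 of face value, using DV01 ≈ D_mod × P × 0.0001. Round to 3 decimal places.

Periodic yield y = 0.02675.
  t   CF        PV=CF/(1+0.02675)^t    t·PV
  1       250.00       243.4867       243.4867
  2       250.00       237.1432       474.2863
  3       250.00       230.9648       692.8945
  4    50,250.00    45,214.4466   180,857.7865
  Σ                 45,926.0414   182,268.4541
P = 45,926.0414; D_Mac = 3.96874 half-year periods = 1.98437 yrs; D_mod = 1.93267 yrs.
DV01 ≈ 1.93267 × 45,926.0414 × 0.0001 = 8.875990.

₹8.876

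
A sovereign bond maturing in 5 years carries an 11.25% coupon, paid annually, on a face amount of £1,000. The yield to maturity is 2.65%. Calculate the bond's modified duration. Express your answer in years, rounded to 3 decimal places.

Periodic yield y = 0.0265. First find Macaulay duration:
  t   CF        PV=CF/(1+0.0265)^t    t·PV
  1       112.50       109.5957       109.5957
  2       112.50       106.7664       213.5328
  3       112.50       104.0101       312.0304
  4       112.50       101.3250       405.3001
  5     1,112.50       976.1246     4,880.6229
  Σ                  1,397.8219     5,921.0819
P = 1,397.8219; Macaulay duration = 5,921.0819 / 1,397.8219 = 4.23593 years.
Modified duration = D_Mac / (1 + y) = 4.23593 / 1.0265 = 4.12658 years.

4.127 years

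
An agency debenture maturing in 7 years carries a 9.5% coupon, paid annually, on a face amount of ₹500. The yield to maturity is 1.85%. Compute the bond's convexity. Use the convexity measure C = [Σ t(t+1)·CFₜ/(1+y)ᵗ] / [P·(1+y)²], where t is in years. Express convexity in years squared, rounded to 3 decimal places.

With y = 0.0185:
  t   CF        PV=CF/(1+0.0185)^t    t·PV        t(t+1)·PV
  1        47.50        46.6372        46.6372          93.2744
  2        47.50        45.7901        91.5802         274.7406
  3        47.50        44.9584       134.8751         539.5004
  4        47.50        44.1417       176.5670         882.8349
  5        47.50        43.3400       216.6998       1,300.1986
  6        47.50        42.5527       255.3164       1,787.2146
  7       547.50       481.5672     3,370.9703      26,967.7626
  Σ                    748.9873     4,292.6459      31,845.5261
P = 748.9873.
Convexity = Σ t(t+1)·PV / [P·(1+y)²] = 31,845.5261 / (748.9873 × 1.037342) = 40.98755.

40.988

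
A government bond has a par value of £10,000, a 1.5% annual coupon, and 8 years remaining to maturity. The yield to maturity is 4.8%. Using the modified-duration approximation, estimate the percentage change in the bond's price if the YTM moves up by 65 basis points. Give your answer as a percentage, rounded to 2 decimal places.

-4.67%

Periodic yield y = 0.048. Modified duration first:
  t   CF        PV=CF/(1+0.048)^t    t·PV
  1       150.00       143.1298       143.1298
  2       150.00       136.5742       273.1484
  3       150.00       130.3189       390.9567
  4       150.00       124.3501       497.4004
  5       150.00       118.6547       593.2734
  6       150.00       113.2201       679.3206
  7       150.00       108.0345       756.2412
  8    10,150.00     6,975.5070    55,804.0563
  Σ                  7,849.7892    59,137.5267
P = 7,849.7892; D_Mac = 7.53365 yrs; D_mod = 7.53365/(1+0.048) = 7.18859 yrs.
ΔP/P ≈ -D_mod · Δy = -7.18859 × (+0.0065) = -0.046726 = -4.6726%.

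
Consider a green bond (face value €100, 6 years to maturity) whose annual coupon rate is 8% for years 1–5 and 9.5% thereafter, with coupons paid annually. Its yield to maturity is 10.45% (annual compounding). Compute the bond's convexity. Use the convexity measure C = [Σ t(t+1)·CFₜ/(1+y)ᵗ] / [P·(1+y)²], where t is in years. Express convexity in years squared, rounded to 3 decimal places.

26.434

With y = 0.1045:
  t   CF        PV=CF/(1+0.1045)^t    t·PV        t(t+1)·PV
  1         8.00         7.2431         7.2431          14.4862
  2         8.00         6.5578        13.1156          39.3468
  3         8.00         5.9374        17.8121          71.2482
  4         8.00         5.3756        21.5024         107.5120
  5         8.00         4.8670        24.3350         146.0100
  6       109.50        60.3142       361.8854       2,533.1977
  Σ                     90.2951       445.8936       2,911.8010
P = 90.2951.
Convexity = Σ t(t+1)·PV / [P·(1+y)²] = 2,911.8010 / (90.2951 × 1.219920) = 26.43420.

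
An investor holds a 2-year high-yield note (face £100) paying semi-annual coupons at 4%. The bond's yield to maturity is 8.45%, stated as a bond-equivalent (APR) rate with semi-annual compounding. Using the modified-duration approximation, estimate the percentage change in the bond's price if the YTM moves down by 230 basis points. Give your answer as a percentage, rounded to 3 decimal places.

Periodic yield y = 0.04225. Modified duration first:
  t   CF        PV=CF/(1+0.04225)^t    t·PV
  1         2.00         1.9189         1.9189
  2         2.00         1.8411         3.6823
  3         2.00         1.7665         5.2995
  4       102.00        86.4396       345.7582
  Σ                     91.9661       356.6590
P = 91.9661; D_Mac = 3.87816 half-year periods = 1.93908 yrs; D_mod = 1.93908/(1+0.04225) = 1.86047 yrs.
ΔP/P ≈ -D_mod · Δy = -1.86047 × (-0.023) = +0.042791 = +4.2791%.

+4.279%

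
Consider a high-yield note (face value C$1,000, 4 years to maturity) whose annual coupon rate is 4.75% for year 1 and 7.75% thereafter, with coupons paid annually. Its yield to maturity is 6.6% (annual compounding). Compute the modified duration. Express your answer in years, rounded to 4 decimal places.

Periodic yield y = 0.066. First find Macaulay duration:
  t   CF        PV=CF/(1+0.066)^t    t·PV
  1        47.50        44.5591        44.5591
  2        77.50        68.2005       136.4009
  3        77.50        63.9779       191.9337
  4     1,077.50       834.4272     3,337.7089
  Σ                  1,011.1647     3,710.6026
P = 1,011.1647; Macaulay duration = 3,710.6026 / 1,011.1647 = 3.66963 years.
Modified duration = D_Mac / (1 + y) = 3.66963 / 1.066 = 3.44243 years.

3.4424 years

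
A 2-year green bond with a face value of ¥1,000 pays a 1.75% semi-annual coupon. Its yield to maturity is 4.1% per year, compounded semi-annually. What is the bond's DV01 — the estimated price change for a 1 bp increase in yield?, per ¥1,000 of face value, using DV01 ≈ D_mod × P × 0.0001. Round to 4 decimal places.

Periodic yield y = 0.0205.
  t   CF        PV=CF/(1+0.0205)^t    t·PV
  1         8.75         8.5742         8.5742
  2         8.75         8.4020        16.8040
  3         8.75         8.2332        24.6996
  4     1,008.75       930.1040     3,720.4160
  Σ                    955.3134     3,770.4938
P = 955.3134; D_Mac = 3.94687 half-year periods = 1.97343 yrs; D_mod = 1.93379 yrs.
DV01 ≈ 1.93379 × 955.3134 × 0.0001 = 0.184738.

¥0.1847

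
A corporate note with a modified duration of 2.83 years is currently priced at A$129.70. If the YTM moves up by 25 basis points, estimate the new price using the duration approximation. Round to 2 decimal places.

Duration approximation: ΔP/P ≈ -D_mod · Δy = -2.83 × (+0.0025) = -0.007075.
New price ≈ 129.70 × (1 - 0.007075) = 128.7823725.

A$128.78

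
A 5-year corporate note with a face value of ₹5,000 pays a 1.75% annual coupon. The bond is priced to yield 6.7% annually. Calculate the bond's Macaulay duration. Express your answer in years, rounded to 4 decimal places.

4.8063 years

Periodic yield y = 0.067. Discount each cash flow and weight by its year:
  t   CF        PV=CF/(1+0.067)^t    t·PV
  1        87.50        82.0056        82.0056
  2        87.50        76.8563       153.7125
  3        87.50        72.0302       216.0907
  4        87.50        67.5072       270.0290
  5     5,087.50     3,678.5980    18,392.9898
  Σ                  3,976.9973    19,114.8276
Price P = Σ PV = 3,976.9973.
Macaulay duration = Σ(t·PV) / P = 19,114.8276 / 3,976.9973 = 4.80635 years.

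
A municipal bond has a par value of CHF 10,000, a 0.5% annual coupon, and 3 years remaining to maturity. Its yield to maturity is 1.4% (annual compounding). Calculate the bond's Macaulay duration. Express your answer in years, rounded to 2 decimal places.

2.98 years

Periodic yield y = 0.014. Discount each cash flow and weight by its year:
  t   CF        PV=CF/(1+0.014)^t    t·PV
  1        50.00        49.3097        49.3097
  2        50.00        48.6289        97.2577
  3    10,050.00     9,639.4487    28,918.3461
  Σ                  9,737.3872    29,064.9135
Price P = Σ PV = 9,737.3872.
Macaulay duration = Σ(t·PV) / P = 29,064.9135 / 9,737.3872 = 2.98488 years.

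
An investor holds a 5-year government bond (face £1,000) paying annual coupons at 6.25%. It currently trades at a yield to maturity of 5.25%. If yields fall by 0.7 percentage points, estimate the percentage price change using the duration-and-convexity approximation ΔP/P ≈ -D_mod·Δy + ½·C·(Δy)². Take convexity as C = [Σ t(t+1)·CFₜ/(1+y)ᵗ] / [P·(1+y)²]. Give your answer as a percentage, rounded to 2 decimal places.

+3.02%

With y = 0.0525:
  t   CF        PV=CF/(1+0.0525)^t    t·PV        t(t+1)·PV
  1        62.50        59.3824        59.3824         118.7648
  2        62.50        56.4204       112.8407         338.5221
  3        62.50        53.6060       160.8181         643.2724
  4        62.50        50.9321       203.7284       1,018.6420
  5     1,062.50       822.6563     4,113.2814      24,679.6883
  Σ                  1,042.9972     4,650.0510      26,798.8898
P = 1,042.9972; D_Mac = 4.45835 yrs; D_mod = 4.23597 yrs; C = 23.19474.
Duration effect: -4.23597 × (-0.007) = +0.029652
Convexity effect: 0.5 × 23.19474 × (-0.007)² = +0.0005683
ΔP/P ≈ +0.029652 + 0.0005683 = +0.030220 = +3.0220%.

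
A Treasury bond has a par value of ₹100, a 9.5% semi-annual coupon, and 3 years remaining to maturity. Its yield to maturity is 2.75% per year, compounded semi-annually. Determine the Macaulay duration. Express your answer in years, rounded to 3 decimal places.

2.711 years

Periodic yield y = 0.01375. Discount each cash flow and weight by its period:
  t   CF        PV=CF/(1+0.01375)^t    t·PV
  1         4.75         4.6856         4.6856
  2         4.75         4.6220         9.2440
  3         4.75         4.5593        13.6780
  4         4.75         4.4975        17.9900
  5         4.75         4.4365        22.1824
  6       104.75        96.5092       579.0554
  Σ                    119.3101       646.8353
Price P = Σ PV = 119.3101.
Macaulay duration = Σ(t·PV) / P = 646.8353 / 119.3101 = 5.42146 half-year periods.
In years: 5.42146 / 2 = 2.71073 years.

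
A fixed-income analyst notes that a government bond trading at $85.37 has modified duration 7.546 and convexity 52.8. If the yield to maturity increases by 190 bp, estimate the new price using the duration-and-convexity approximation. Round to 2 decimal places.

$73.94

Duration effect: -D_mod·Δy = -7.546 × (+0.019) = -0.143374
Convexity effect: ½·C·(Δy)² = 0.5 × 52.8 × (0.019)² = +0.0095304
ΔP/P ≈ -0.143374 + 0.0095304 = -0.1338436
New price ≈ 85.37 × (1 - 0.1338436) = 73.943771868.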